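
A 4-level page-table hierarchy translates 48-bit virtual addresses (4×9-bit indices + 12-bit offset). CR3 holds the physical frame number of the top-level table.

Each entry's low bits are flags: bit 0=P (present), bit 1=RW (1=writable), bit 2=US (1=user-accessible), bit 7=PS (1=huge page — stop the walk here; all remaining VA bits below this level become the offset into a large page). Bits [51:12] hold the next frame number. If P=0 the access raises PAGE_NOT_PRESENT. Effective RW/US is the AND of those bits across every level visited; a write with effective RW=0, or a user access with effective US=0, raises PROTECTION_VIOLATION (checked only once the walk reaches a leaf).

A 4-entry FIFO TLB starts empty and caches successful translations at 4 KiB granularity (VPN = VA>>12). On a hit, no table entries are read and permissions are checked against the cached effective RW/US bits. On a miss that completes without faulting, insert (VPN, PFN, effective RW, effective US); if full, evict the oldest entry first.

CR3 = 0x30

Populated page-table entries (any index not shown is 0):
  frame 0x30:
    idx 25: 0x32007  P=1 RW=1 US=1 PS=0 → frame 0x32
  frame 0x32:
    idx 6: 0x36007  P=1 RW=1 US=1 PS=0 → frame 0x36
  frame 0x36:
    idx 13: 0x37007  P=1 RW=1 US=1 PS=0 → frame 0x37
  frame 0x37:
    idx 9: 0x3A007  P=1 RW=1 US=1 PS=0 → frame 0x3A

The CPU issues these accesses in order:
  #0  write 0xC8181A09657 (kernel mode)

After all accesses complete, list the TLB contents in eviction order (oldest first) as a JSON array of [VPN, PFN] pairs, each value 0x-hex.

Trace:
#0 VA=0xC8181A09657 (w,kernel):
  [0] read 0x30 idx=25: raw=0x32007 flags P=1 W=1 U=1 S=0
  [1] read 0x32 idx=6: raw=0x36007 flags P=1 W=1 U=1 S=0
  [2] read 0x36 idx=13: raw=0x37007 flags P=1 W=1 U=1 S=0
  [3] read 0x37 idx=9: raw=0x3A007 flags P=1 W=1 U=1 S=0
  ✓ 0x3A657  — 4 lookups

TLB: [["0xC8181A09", "0x3A"]]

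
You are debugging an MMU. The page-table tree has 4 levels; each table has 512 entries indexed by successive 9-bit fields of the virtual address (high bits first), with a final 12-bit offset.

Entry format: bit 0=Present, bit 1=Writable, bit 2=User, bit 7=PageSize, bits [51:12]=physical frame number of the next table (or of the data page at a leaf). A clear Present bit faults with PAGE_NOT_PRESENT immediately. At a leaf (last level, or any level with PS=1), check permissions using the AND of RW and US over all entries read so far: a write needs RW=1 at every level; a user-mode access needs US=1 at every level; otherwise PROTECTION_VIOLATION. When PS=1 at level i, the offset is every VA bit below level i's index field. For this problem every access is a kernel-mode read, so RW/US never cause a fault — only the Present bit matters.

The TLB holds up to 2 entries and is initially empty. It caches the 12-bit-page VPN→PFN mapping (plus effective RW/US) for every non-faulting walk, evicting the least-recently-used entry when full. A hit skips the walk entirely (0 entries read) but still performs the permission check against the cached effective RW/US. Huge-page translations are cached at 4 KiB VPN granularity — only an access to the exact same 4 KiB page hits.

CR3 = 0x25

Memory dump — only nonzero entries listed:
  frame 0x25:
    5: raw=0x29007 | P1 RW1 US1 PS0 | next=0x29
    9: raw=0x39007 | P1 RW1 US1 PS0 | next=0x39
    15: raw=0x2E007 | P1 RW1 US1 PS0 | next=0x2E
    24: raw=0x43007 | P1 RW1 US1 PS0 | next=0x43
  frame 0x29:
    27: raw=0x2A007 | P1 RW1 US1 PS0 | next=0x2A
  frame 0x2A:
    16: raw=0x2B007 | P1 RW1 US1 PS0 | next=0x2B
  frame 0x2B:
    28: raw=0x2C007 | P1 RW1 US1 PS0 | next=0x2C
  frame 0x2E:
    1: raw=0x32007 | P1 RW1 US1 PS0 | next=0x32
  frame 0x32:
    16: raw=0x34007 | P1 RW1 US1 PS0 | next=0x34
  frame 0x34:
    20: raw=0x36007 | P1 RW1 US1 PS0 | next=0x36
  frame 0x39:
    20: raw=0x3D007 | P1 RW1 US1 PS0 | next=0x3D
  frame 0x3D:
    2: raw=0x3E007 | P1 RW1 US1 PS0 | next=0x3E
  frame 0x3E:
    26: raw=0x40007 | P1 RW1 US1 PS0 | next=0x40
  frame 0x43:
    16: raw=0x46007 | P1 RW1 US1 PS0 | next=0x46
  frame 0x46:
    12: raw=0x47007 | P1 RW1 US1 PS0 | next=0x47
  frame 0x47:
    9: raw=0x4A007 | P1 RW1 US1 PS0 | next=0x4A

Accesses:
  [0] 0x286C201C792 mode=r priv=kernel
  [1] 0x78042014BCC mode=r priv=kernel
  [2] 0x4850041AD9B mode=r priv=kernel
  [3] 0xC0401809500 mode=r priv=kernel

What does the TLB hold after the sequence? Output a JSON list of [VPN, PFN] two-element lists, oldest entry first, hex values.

Walk each access:
#0 VA=0x286C201C792 (r,kernel):
  [0] read 0x25 idx=5: raw=0x29007 flags P=1 W=1 U=1 S=0
  [1] read 0x29 idx=27: raw=0x2A007 flags P=1 W=1 U=1 S=0
  [2] read 0x2A idx=16: raw=0x2B007 flags P=1 W=1 U=1 S=0
  [3] read 0x2B idx=28: raw=0x2C007 flags P=1 W=1 U=1 S=0
  ✓ 0x2C792  — 4 lookups
#1 VA=0x78042014BCC (r,kernel):
  [0] read 0x25 idx=15: raw=0x2E007 flags P=1 W=1 U=1 S=0
  [1] read 0x2E idx=1: raw=0x32007 flags P=1 W=1 U=1 S=0
  [2] read 0x32 idx=16: raw=0x34007 flags P=1 W=1 U=1 S=0
  [3] read 0x34 idx=20: raw=0x36007 flags P=1 W=1 U=1 S=0
  ✓ 0x36BCC  — 4 lookups
#2 VA=0x4850041AD9B (r,kernel):
  [0] read 0x25 idx=9: raw=0x39007 flags P=1 W=1 U=1 S=0
  [1] read 0x39 idx=20: raw=0x3D007 flags P=1 W=1 U=1 S=0
  [2] read 0x3D idx=2: raw=0x3E007 flags P=1 W=1 U=1 S=0
  [3] read 0x3E idx=26: raw=0x40007 flags P=1 W=1 U=1 S=0
  ✓ 0x40D9B  — 4 lookups
#3 VA=0xC0401809500 (r,kernel):
  [0] read 0x25 idx=24: raw=0x43007 flags P=1 W=1 U=1 S=0
  [1] read 0x43 idx=16: raw=0x46007 flags P=1 W=1 U=1 S=0
  [2] read 0x46 idx=12: raw=0x47007 flags P=1 W=1 U=1 S=0
  [3] read 0x47 idx=9: raw=0x4A007 flags P=1 W=1 U=1 S=0
  ✓ 0x4A500  — 4 lookups

TLB: [["0x4850041A", "0x40"], ["0xC0401809", "0x4A"]]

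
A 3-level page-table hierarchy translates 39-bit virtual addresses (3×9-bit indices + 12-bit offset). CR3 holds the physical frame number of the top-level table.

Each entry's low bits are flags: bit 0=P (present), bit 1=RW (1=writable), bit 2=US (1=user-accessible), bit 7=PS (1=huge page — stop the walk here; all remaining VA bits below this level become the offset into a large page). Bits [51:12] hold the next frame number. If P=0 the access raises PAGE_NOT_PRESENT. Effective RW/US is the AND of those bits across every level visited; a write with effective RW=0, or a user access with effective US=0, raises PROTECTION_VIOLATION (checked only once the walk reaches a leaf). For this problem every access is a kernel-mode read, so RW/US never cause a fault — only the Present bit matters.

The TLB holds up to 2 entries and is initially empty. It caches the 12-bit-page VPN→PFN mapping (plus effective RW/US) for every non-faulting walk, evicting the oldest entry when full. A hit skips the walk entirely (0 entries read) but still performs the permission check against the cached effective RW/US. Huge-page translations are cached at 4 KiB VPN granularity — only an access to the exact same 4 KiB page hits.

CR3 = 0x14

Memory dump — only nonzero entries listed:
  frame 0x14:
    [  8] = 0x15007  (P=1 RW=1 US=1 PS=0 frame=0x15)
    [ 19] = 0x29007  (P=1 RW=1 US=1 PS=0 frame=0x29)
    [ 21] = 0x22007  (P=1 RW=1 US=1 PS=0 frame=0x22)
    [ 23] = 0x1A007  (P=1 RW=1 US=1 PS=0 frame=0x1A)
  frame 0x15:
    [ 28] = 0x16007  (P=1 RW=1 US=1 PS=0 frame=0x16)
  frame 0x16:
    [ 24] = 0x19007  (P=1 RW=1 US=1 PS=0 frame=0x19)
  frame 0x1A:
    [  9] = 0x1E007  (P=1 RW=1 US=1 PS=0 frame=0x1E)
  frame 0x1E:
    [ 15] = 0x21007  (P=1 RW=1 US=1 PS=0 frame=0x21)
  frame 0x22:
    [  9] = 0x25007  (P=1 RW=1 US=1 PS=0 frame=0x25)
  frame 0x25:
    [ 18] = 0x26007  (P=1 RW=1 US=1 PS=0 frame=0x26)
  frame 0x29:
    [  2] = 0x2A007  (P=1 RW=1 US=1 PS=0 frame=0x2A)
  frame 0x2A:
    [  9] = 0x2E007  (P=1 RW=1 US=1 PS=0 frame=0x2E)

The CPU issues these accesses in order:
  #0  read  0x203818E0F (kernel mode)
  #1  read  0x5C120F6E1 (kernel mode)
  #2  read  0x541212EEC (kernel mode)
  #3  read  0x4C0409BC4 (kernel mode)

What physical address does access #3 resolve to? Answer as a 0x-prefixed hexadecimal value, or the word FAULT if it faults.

Trace:
#0 VA=0x203818E0F (r,kernel):
  [0] read 0x14 idx=8: raw=0x15007 flags P=1 W=1 U=1 S=0
  [1] read 0x15 idx=28: raw=0x16007 flags P=1 W=1 U=1 S=0
  [2] read 0x16 idx=24: raw=0x19007 flags P=1 W=1 U=1 S=0
  ⇒ phys 0x19E0F  [3 reads]
#1 VA=0x5C120F6E1 (r,kernel):
  [0] read 0x14 idx=23: raw=0x1A007 flags P=1 W=1 U=1 S=0
  [1] read 0x1A idx=9: raw=0x1E007 flags P=1 W=1 U=1 S=0
  [2] read 0x1E idx=15: raw=0x21007 flags P=1 W=1 U=1 S=0
  ⇒ phys 0x216E1  [3 reads]
#2 VA=0x541212EEC (r,kernel):
  [0] read 0x14 idx=21: raw=0x22007 flags P=1 W=1 U=1 S=0
  [1] read 0x22 idx=9: raw=0x25007 flags P=1 W=1 U=1 S=0
  [2] read 0x25 idx=18: raw=0x26007 flags P=1 W=1 U=1 S=0
  ⇒ phys 0x26EEC  [3 reads]
#3 VA=0x4C0409BC4 (r,kernel):
  [0] read 0x14 idx=19: raw=0x29007 flags P=1 W=1 U=1 S=0
  [1] read 0x29 idx=2: raw=0x2A007 flags P=1 W=1 U=1 S=0
  [2] read 0x2A idx=9: raw=0x2E007 flags P=1 W=1 U=1 S=0
  ⇒ phys 0x2EBC4  [3 reads]

Access #3 PA: 0x2EBC4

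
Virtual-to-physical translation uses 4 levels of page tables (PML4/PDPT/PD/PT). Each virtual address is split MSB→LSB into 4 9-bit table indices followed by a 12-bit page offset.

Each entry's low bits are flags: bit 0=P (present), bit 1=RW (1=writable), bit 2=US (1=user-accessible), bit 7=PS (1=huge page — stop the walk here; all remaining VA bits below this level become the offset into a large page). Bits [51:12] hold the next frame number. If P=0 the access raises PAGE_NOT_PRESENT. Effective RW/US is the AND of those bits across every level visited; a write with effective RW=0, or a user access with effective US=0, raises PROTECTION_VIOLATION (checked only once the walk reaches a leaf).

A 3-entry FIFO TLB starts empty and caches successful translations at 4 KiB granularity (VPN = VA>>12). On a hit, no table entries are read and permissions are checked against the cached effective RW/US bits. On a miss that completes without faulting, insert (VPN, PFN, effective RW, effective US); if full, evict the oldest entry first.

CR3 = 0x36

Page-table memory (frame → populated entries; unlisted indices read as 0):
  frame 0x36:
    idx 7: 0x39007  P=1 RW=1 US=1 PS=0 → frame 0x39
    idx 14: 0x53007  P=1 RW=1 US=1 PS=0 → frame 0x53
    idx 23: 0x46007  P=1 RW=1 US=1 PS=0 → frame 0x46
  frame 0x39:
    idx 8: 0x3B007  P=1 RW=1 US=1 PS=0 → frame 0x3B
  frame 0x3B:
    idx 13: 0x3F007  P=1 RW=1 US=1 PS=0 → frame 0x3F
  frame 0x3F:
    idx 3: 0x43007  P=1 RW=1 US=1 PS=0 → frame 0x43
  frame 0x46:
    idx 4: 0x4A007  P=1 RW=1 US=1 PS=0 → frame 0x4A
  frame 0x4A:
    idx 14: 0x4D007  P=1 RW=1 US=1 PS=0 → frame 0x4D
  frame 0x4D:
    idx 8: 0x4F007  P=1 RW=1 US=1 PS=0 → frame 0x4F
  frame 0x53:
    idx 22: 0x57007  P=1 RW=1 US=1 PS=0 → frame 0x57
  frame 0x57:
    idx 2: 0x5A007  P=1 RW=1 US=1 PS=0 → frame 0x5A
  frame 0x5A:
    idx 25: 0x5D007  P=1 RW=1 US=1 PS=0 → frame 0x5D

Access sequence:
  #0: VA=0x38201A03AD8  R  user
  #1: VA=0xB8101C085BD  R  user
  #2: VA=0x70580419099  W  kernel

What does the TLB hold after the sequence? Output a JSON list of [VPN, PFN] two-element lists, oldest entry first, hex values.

Trace:
#0 VA=0x38201A03AD8 (r,user):
  [0] read 0x36 idx=7: raw=0x39007 flags P=1 W=1 U=1 S=0
  [1] read 0x39 idx=8: raw=0x3B007 flags P=1 W=1 U=1 S=0
  [2] read 0x3B idx=13: raw=0x3F007 flags P=1 W=1 U=1 S=0
  [3] read 0x3F idx=3: raw=0x43007 flags P=1 W=1 U=1 S=0
  ✓ 0x43AD8  — 4 lookups
#1 VA=0xB8101C085BD (r,user):
  [0] read 0x36 idx=23: raw=0x46007 flags P=1 W=1 U=1 S=0
  [1] read 0x46 idx=4: raw=0x4A007 flags P=1 W=1 U=1 S=0
  [2] read 0x4A idx=14: raw=0x4D007 flags P=1 W=1 U=1 S=0
  [3] read 0x4D idx=8: raw=0x4F007 flags P=1 W=1 U=1 S=0
  ✓ 0x4F5BD  — 4 lookups
#2 VA=0x70580419099 (w,kernel):
  [0] read 0x36 idx=14: raw=0x53007 flags P=1 W=1 U=1 S=0
  [1] read 0x53 idx=22: raw=0x57007 flags P=1 W=1 U=1 S=0
  [2] read 0x57 idx=2: raw=0x5A007 flags P=1 W=1 U=1 S=0
  [3] read 0x5A idx=25: raw=0x5D007 flags P=1 W=1 U=1 S=0
  ✓ 0x5D099  — 4 lookups

TLB: [["0x38201A03", "0x43"], ["0xB8101C08", "0x4F"], ["0x70580419", "0x5D"]]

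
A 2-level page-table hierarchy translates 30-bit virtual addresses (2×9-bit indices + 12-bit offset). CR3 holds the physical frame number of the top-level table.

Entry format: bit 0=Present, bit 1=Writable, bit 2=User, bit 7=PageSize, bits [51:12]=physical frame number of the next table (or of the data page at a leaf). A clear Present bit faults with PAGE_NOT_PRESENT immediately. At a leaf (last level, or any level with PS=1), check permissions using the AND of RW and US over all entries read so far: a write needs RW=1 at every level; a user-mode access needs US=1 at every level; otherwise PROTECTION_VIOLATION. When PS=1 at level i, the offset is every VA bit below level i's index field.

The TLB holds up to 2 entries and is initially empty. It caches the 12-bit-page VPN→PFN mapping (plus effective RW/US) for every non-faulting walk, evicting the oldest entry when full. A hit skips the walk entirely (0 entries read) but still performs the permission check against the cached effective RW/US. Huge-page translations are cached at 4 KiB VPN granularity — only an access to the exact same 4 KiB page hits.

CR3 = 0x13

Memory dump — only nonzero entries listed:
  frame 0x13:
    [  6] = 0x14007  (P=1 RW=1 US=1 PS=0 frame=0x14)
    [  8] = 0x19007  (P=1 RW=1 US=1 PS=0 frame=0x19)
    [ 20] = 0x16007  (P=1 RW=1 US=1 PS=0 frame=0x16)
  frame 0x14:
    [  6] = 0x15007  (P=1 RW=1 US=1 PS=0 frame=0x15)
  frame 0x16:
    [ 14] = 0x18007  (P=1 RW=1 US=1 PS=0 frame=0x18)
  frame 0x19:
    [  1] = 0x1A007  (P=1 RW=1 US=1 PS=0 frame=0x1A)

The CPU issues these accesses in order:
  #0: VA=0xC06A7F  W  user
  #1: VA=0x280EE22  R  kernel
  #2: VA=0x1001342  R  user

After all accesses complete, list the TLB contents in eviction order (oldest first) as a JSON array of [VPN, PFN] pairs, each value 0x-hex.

Per-access translation:
#0 VA=0xC06A7F (w,user):
  L0 @0x13[6] → 0x14007  P=1,RW=1,US=1,PS=0
  L1 @0x14[6] → 0x15007  P=1,RW=1,US=1,PS=0
  → PA=0x15A7F  (2 entries read)
#1 VA=0x280EE22 (r,kernel):
  L0 @0x13[20] → 0x16007  P=1,RW=1,US=1,PS=0
  L1 @0x16[14] → 0x18007  P=1,RW=1,US=1,PS=0
  → PA=0x18E22  (2 entries read)
#2 VA=0x1001342 (r,user):
  L0 @0x13[8] → 0x19007  P=1,RW=1,US=1,PS=0
  L1 @0x19[1] → 0x1A007  P=1,RW=1,US=1,PS=0
  → PA=0x1A342  (2 entries read)

TLB: [["0x280E", "0x18"], ["0x1001", "0x1A"]]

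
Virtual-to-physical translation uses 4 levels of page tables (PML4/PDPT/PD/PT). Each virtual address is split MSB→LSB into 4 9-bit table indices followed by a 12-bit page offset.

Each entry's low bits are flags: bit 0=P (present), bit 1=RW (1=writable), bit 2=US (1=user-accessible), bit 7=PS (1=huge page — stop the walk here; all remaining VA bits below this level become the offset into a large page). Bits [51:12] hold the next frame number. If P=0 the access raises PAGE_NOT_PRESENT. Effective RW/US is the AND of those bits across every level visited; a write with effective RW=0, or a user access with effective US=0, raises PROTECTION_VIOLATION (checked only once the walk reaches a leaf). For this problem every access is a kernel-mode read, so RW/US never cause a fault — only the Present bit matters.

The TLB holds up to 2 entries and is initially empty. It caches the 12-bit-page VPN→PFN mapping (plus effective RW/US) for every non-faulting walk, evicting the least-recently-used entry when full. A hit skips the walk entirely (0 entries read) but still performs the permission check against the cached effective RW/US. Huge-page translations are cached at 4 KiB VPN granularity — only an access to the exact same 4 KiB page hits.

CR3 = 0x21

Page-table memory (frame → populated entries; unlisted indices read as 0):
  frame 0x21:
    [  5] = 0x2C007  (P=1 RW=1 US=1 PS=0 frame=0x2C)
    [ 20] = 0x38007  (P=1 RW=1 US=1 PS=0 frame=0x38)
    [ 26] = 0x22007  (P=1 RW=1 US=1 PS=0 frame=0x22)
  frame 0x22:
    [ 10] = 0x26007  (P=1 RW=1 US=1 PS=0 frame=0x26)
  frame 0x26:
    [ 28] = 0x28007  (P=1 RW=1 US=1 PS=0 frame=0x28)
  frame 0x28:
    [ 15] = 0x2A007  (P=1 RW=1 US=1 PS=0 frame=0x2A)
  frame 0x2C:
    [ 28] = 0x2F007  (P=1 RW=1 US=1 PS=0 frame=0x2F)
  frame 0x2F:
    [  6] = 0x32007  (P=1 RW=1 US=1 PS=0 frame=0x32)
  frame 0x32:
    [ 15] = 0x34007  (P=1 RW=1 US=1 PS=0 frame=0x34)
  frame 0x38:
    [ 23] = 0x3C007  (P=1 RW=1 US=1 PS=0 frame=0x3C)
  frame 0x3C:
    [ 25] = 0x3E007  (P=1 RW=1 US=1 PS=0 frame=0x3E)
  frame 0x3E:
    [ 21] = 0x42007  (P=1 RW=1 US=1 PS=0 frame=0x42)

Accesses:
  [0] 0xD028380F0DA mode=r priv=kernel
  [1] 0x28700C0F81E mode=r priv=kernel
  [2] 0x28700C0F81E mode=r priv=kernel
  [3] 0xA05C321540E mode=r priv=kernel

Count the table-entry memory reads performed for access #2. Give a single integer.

Trace:
#0 VA=0xD028380F0DA (r,kernel):
  [0] read 0x21 idx=26: raw=0x22007 flags P=1 W=1 U=1 S=0
  [1] read 0x22 idx=10: raw=0x26007 flags P=1 W=1 U=1 S=0
  [2] read 0x26 idx=28: raw=0x28007 flags P=1 W=1 U=1 S=0
  [3] read 0x28 idx=15: raw=0x2A007 flags P=1 W=1 U=1 S=0
  → PA=0x2A0DA  (4 entries read)
#1 VA=0x28700C0F81E (r,kernel):
  [0] read 0x21 idx=5: raw=0x2C007 flags P=1 W=1 U=1 S=0
  [1] read 0x2C idx=28: raw=0x2F007 flags P=1 W=1 U=1 S=0
  [2] read 0x2F idx=6: raw=0x32007 flags P=1 W=1 U=1 S=0
  [3] read 0x32 idx=15: raw=0x34007 flags P=1 W=1 U=1 S=0
  → PA=0x3481E  (4 entries read)
#2 VA=0x28700C0F81E (r,kernel):
  TLB hit vpn=0x28700C0F → PA=0x3481E
#3 VA=0xA05C321540E (r,kernel):
  [0] read 0x21 idx=20: raw=0x38007 flags P=1 W=1 U=1 S=0
  [1] read 0x38 idx=23: raw=0x3C007 flags P=1 W=1 U=1 S=0
  [2] read 0x3C idx=25: raw=0x3E007 flags P=1 W=1 U=1 S=0
  [3] read 0x3E idx=21: raw=0x42007 flags P=1 W=1 U=1 S=0
  → PA=0x4240E  (4 entries read)

Entries read for #2: 0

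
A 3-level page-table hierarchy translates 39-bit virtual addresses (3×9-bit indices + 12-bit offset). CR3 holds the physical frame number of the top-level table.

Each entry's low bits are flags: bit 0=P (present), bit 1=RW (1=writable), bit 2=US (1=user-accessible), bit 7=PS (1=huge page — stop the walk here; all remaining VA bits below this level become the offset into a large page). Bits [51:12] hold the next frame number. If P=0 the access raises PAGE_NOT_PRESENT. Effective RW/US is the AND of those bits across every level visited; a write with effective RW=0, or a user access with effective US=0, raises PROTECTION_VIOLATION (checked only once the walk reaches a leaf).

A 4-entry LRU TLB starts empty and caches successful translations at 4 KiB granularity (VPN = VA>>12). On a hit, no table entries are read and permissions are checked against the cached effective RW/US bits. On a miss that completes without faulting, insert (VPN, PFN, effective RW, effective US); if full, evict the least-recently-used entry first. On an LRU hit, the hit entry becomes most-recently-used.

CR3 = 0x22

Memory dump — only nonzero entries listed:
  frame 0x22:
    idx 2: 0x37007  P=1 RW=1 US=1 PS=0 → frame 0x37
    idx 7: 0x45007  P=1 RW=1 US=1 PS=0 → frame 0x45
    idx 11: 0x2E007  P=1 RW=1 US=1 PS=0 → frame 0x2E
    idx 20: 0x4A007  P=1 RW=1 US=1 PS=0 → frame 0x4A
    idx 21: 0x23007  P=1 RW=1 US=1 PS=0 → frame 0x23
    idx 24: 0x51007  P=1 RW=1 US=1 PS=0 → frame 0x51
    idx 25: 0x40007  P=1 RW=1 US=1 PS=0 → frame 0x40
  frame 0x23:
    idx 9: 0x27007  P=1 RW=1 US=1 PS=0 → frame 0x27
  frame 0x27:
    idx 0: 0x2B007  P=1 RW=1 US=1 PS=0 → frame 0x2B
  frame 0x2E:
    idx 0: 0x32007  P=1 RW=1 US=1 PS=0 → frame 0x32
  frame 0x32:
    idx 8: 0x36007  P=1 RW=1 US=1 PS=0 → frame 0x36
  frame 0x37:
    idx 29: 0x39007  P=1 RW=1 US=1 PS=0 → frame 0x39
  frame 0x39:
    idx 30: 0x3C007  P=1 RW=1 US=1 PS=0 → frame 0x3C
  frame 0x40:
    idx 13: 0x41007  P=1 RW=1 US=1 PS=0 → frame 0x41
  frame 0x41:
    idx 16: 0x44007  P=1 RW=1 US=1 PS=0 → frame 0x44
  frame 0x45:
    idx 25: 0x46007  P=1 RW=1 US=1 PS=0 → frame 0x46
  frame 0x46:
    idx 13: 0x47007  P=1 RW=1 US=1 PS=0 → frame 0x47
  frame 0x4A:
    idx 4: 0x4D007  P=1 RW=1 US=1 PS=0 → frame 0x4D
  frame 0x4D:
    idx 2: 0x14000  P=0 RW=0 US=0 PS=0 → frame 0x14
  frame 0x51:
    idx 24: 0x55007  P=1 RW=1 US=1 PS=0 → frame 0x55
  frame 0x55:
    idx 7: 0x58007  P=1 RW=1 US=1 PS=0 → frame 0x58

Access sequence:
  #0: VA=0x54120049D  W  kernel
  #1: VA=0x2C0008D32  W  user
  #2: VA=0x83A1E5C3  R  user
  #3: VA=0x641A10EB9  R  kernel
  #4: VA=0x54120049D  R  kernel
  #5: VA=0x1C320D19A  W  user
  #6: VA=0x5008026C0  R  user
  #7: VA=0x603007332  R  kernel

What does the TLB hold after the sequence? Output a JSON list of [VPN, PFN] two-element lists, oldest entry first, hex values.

Trace:
#0 VA=0x54120049D (w,kernel):
  L0: frame=0x22 idx=21 entry=0x23007 [P=1 RW=1 US=1 PS=0]
  L1: frame=0x23 idx=9 entry=0x27007 [P=1 RW=1 US=1 PS=0]
  L2: frame=0x27 idx=0 entry=0x2B007 [P=1 RW=1 US=1 PS=0]
  ⇒ phys 0x2B49D  [3 reads]
#1 VA=0x2C0008D32 (w,user):
  L0: frame=0x22 idx=11 entry=0x2E007 [P=1 RW=1 US=1 PS=0]
  L1: frame=0x2E idx=0 entry=0x32007 [P=1 RW=1 US=1 PS=0]
  L2: frame=0x32 idx=8 entry=0x36007 [P=1 RW=1 US=1 PS=0]
  ⇒ phys 0x36D32  [3 reads]
#2 VA=0x83A1E5C3 (r,user):
  L0: frame=0x22 idx=2 entry=0x37007 [P=1 RW=1 US=1 PS=0]
  L1: frame=0x37 idx=29 entry=0x39007 [P=1 RW=1 US=1 PS=0]
  L2: frame=0x39 idx=30 entry=0x3C007 [P=1 RW=1 US=1 PS=0]
  ⇒ phys 0x3C5C3  [3 reads]
#3 VA=0x641A10EB9 (r,kernel):
  L0: frame=0x22 idx=25 entry=0x40007 [P=1 RW=1 US=1 PS=0]
  L1: frame=0x40 idx=13 entry=0x41007 [P=1 RW=1 US=1 PS=0]
  L2: frame=0x41 idx=16 entry=0x44007 [P=1 RW=1 US=1 PS=0]
  ⇒ phys 0x44EB9  [3 reads]
#4 VA=0x54120049D (r,kernel):
  TLB hit vpn=0x541200 → PA=0x2B49D
#5 VA=0x1C320D19A (w,user):
  L0: frame=0x22 idx=7 entry=0x45007 [P=1 RW=1 US=1 PS=0]
  L1: frame=0x45 idx=25 entry=0x46007 [P=1 RW=1 US=1 PS=0]
  L2: frame=0x46 idx=13 entry=0x47007 [P=1 RW=1 US=1 PS=0]
  ⇒ phys 0x4719A  [3 reads]
#6 VA=0x5008026C0 (r,user):
  L0: frame=0x22 idx=20 entry=0x4A007 [P=1 RW=1 US=1 PS=0]
  L1: frame=0x4A idx=4 entry=0x4D007 [P=1 RW=1 US=1 PS=0]
  L2: frame=0x4D idx=2 entry=0x14000 [P=0 RW=0 US=0 PS=0]
  ✗ PAGE_NOT_PRESENT  [3 reads]
#7 VA=0x603007332 (r,kernel):
  L0: frame=0x22 idx=24 entry=0x51007 [P=1 RW=1 US=1 PS=0]
  L1: frame=0x51 idx=24 entry=0x55007 [P=1 RW=1 US=1 PS=0]
  L2: frame=0x55 idx=7 entry=0x58007 [P=1 RW=1 US=1 PS=0]
  ⇒ phys 0x58332  [3 reads]

TLB: [["0x641A10", "0x44"], ["0x541200", "0x2B"], ["0x1C320D", "0x47"], ["0x603007", "0x58"]]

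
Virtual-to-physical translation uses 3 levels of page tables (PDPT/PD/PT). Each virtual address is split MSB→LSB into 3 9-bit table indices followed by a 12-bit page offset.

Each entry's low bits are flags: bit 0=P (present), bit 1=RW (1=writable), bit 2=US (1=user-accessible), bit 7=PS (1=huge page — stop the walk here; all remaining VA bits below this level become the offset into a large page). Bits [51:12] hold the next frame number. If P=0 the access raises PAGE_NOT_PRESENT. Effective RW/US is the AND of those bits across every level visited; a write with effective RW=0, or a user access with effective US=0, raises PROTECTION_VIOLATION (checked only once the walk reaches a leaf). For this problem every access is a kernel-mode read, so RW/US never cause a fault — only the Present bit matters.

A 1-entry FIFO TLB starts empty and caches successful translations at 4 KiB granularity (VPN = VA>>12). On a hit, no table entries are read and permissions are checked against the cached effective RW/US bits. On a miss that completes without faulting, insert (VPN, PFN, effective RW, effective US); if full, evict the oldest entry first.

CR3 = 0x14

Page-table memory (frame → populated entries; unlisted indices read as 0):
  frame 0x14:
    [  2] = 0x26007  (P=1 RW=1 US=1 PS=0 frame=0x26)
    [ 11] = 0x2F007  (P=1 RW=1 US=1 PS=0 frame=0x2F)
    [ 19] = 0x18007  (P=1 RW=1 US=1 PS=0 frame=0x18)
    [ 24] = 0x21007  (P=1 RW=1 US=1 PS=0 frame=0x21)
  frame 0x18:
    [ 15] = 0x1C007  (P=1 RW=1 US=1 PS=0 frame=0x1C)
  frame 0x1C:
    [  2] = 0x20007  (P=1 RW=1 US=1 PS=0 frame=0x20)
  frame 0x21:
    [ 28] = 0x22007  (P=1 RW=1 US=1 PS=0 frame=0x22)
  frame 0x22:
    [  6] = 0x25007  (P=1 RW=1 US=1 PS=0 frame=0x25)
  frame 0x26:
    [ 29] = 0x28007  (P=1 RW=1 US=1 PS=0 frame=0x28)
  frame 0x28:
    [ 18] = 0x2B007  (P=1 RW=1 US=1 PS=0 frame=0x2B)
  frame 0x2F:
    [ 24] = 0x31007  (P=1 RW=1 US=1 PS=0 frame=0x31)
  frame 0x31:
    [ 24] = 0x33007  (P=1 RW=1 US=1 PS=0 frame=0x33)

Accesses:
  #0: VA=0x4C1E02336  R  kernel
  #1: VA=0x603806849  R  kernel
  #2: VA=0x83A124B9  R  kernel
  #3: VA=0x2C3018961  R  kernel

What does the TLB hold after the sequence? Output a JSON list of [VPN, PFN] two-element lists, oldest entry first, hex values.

Walk each access:
#0 VA=0x4C1E02336 (r,kernel):
  L0 @0x14[19] → 0x18007  P=1,RW=1,US=1,PS=0
  L1 @0x18[15] → 0x1C007  P=1,RW=1,US=1,PS=0
  L2 @0x1C[2] → 0x20007  P=1,RW=1,US=1,PS=0
  ⇒ phys 0x20336  [3 reads]
#1 VA=0x603806849 (r,kernel):
  L0 @0x14[24] → 0x21007  P=1,RW=1,US=1,PS=0
  L1 @0x21[28] → 0x22007  P=1,RW=1,US=1,PS=0
  L2 @0x22[6] → 0x25007  P=1,RW=1,US=1,PS=0
  ⇒ phys 0x25849  [3 reads]
#2 VA=0x83A124B9 (r,kernel):
  L0 @0x14[2] → 0x26007  P=1,RW=1,US=1,PS=0
  L1 @0x26[29] → 0x28007  P=1,RW=1,US=1,PS=0
  L2 @0x28[18] → 0x2B007  P=1,RW=1,US=1,PS=0
  ⇒ phys 0x2B4B9  [3 reads]
#3 VA=0x2C3018961 (r,kernel):
  L0 @0x14[11] → 0x2F007  P=1,RW=1,US=1,PS=0
  L1 @0x2F[24] → 0x31007  P=1,RW=1,US=1,PS=0
  L2 @0x31[24] → 0x33007  P=1,RW=1,US=1,PS=0
  ⇒ phys 0x33961  [3 reads]

TLB: [["0x2C3018", "0x33"]]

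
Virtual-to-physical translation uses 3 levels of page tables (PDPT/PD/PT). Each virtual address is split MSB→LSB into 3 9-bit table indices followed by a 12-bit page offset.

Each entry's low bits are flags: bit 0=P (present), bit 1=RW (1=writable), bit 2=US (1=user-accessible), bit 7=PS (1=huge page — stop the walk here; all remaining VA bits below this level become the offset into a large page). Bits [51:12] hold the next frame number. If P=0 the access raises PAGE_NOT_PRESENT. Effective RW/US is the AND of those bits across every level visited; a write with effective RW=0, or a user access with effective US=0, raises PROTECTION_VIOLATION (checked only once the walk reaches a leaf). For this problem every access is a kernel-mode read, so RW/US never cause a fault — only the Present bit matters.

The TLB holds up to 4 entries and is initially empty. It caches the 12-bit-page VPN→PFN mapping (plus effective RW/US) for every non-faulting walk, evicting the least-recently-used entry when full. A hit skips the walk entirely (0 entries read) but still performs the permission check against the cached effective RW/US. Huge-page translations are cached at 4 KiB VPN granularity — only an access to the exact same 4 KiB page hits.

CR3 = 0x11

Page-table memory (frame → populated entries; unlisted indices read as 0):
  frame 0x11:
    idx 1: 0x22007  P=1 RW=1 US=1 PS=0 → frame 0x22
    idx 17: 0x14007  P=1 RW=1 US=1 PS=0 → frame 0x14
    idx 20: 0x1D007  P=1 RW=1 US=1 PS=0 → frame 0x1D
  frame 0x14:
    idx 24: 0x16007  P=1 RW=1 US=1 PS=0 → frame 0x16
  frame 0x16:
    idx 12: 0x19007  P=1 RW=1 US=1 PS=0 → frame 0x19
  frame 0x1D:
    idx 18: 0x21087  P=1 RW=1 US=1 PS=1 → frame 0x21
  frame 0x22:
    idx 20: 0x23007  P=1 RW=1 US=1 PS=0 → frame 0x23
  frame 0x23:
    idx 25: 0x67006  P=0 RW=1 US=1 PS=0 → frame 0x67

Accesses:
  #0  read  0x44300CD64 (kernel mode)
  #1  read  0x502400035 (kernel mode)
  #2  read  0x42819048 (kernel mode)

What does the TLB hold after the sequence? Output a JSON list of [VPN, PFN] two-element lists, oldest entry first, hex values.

Per-access translation:
#0 VA=0x44300CD64 (r,kernel):
  lvl0: tbl 0x11, slot 17 ⇒ 0x14007 (P1/RW1/US1/PS0)
  lvl1: tbl 0x14, slot 24 ⇒ 0x16007 (P1/RW1/US1/PS0)
  lvl2: tbl 0x16, slot 12 ⇒ 0x19007 (P1/RW1/US1/PS0)
  → PA=0x19D64  (3 entries read)
#1 VA=0x502400035 (r,kernel):
  lvl0: tbl 0x11, slot 20 ⇒ 0x1D007 (P1/RW1/US1/PS0)
  lvl1: tbl 0x1D, slot 18 ⇒ 0x21087 (P1/RW1/US1/PS1)
  → PA=0x21035 (huge @L1)  (2 entries read)
#2 VA=0x42819048 (r,kernel):
  lvl0: tbl 0x11, slot 1 ⇒ 0x22007 (P1/RW1/US1/PS0)
  lvl1: tbl 0x22, slot 20 ⇒ 0x23007 (P1/RW1/US1/PS0)
  lvl2: tbl 0x23, slot 25 ⇒ 0x67006 (P0/RW1/US1/PS0)
  → PAGE_NOT_PRESENT  (3 entries read)

TLB: [["0x44300C", "0x19"], ["0x502400", "0x21"]]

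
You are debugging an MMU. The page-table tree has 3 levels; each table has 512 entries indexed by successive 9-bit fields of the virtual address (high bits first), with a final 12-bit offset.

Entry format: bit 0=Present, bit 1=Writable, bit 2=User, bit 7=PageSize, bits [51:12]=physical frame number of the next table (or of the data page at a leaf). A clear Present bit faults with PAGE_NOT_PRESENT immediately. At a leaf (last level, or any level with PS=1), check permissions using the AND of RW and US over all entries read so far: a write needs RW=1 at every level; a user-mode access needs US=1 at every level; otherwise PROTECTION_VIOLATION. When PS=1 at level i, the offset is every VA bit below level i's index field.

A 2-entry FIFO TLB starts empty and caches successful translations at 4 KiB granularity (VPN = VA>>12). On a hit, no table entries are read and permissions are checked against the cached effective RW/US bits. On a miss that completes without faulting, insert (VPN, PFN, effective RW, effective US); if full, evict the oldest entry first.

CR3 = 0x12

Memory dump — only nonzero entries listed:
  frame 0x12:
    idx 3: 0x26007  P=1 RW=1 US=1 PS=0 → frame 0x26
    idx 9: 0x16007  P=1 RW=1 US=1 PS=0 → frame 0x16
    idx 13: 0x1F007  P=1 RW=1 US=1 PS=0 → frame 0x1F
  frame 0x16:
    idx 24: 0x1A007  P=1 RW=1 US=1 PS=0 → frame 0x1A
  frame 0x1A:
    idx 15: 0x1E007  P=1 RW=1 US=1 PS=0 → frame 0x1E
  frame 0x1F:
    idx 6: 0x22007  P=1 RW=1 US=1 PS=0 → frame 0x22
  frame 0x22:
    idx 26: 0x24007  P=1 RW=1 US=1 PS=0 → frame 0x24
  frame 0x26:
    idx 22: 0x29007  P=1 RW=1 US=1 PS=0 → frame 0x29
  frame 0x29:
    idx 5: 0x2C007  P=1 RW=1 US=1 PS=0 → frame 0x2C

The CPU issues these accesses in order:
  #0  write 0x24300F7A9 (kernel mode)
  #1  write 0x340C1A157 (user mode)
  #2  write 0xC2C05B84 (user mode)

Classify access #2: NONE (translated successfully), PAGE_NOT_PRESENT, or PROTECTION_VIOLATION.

Trace:
#0 VA=0x24300F7A9 (w,kernel):
  L0: frame=0x12 idx=9 entry=0x16007 [P=1 RW=1 US=1 PS=0]
  L1: frame=0x16 idx=24 entry=0x1A007 [P=1 RW=1 US=1 PS=0]
  L2: frame=0x1A idx=15 entry=0x1E007 [P=1 RW=1 US=1 PS=0]
  ⇒ phys 0x1E7A9  [3 reads]
#1 VA=0x340C1A157 (w,user):
  L0: frame=0x12 idx=13 entry=0x1F007 [P=1 RW=1 US=1 PS=0]
  L1: frame=0x1F idx=6 entry=0x22007 [P=1 RW=1 US=1 PS=0]
  L2: frame=0x22 idx=26 entry=0x24007 [P=1 RW=1 US=1 PS=0]
  ⇒ phys 0x24157  [3 reads]
#2 VA=0xC2C05B84 (w,user):
  L0: frame=0x12 idx=3 entry=0x26007 [P=1 RW=1 US=1 PS=0]
  L1: frame=0x26 idx=22 entry=0x29007 [P=1 RW=1 US=1 PS=0]
  L2: frame=0x29 idx=5 entry=0x2C007 [P=1 RW=1 US=1 PS=0]
  ⇒ phys 0x2CB84  [3 reads]

Access #2 fault: NONE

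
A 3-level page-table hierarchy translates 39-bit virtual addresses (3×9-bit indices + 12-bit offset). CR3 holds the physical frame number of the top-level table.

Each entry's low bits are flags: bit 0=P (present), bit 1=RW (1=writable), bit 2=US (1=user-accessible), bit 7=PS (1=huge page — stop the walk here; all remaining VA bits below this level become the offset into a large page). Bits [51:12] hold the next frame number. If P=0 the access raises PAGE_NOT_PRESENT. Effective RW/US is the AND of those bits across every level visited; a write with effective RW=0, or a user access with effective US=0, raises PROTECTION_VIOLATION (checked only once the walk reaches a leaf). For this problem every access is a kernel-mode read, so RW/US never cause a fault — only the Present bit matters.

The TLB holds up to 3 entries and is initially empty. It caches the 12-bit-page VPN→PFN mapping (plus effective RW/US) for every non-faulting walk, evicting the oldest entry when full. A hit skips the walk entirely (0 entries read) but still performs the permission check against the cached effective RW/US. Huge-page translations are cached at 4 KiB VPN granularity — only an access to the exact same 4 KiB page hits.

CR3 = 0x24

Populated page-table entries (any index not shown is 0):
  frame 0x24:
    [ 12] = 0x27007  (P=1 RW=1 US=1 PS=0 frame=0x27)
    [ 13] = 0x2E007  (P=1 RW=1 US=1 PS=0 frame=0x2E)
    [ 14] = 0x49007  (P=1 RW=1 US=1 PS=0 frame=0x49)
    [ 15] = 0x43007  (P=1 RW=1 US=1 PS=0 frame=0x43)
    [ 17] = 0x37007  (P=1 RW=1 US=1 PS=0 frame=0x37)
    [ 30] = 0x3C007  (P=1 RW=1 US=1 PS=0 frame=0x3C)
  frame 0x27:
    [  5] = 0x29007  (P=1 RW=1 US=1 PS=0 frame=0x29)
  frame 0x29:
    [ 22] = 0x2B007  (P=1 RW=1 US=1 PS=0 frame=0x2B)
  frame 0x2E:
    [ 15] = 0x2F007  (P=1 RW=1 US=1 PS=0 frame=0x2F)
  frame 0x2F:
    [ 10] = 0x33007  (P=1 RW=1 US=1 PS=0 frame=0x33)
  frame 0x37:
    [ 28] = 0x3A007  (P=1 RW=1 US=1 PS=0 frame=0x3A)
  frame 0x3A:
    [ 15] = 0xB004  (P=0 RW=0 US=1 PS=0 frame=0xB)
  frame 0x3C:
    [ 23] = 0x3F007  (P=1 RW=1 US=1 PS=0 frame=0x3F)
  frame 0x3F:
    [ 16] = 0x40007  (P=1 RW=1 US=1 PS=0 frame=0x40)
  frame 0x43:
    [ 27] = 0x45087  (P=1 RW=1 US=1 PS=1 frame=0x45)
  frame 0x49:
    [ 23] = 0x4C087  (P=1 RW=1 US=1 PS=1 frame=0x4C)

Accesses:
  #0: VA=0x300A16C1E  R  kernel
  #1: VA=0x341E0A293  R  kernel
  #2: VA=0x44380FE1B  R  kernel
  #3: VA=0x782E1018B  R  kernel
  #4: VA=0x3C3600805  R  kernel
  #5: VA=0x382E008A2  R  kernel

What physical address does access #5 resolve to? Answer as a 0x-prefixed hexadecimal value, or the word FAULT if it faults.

Per-access translation:
#0 VA=0x300A16C1E (r,kernel):
  L0: frame=0x24 idx=12 entry=0x27007 [P=1 RW=1 US=1 PS=0]
  L1: frame=0x27 idx=5 entry=0x29007 [P=1 RW=1 US=1 PS=0]
  L2: frame=0x29 idx=22 entry=0x2B007 [P=1 RW=1 US=1 PS=0]
  ⇒ phys 0x2BC1E  [3 reads]
#1 VA=0x341E0A293 (r,kernel):
  L0: frame=0x24 idx=13 entry=0x2E007 [P=1 RW=1 US=1 PS=0]
  L1: frame=0x2E idx=15 entry=0x2F007 [P=1 RW=1 US=1 PS=0]
  L2: frame=0x2F idx=10 entry=0x33007 [P=1 RW=1 US=1 PS=0]
  ⇒ phys 0x33293  [3 reads]
#2 VA=0x44380FE1B (r,kernel):
  L0: frame=0x24 idx=17 entry=0x37007 [P=1 RW=1 US=1 PS=0]
  L1: frame=0x37 idx=28 entry=0x3A007 [P=1 RW=1 US=1 PS=0]
  L2: frame=0x3A idx=15 entry=0xB004 [P=0 RW=0 US=1 PS=0]
  ⇒ fault: PAGE_NOT_PRESENT  — 3 lookups
#3 VA=0x782E1018B (r,kernel):
  L0: frame=0x24 idx=30 entry=0x3C007 [P=1 RW=1 US=1 PS=0]
  L1: frame=0x3C idx=23 entry=0x3F007 [P=1 RW=1 US=1 PS=0]
  L2: frame=0x3F idx=16 entry=0x40007 [P=1 RW=1 US=1 PS=0]
  ⇒ phys 0x4018B  [3 reads]
#4 VA=0x3C3600805 (r,kernel):
  L0: frame=0x24 idx=15 entry=0x43007 [P=1 RW=1 US=1 PS=0]
  L1: frame=0x43 idx=27 entry=0x45087 [P=1 RW=1 US=1 PS=1]
  ⇒ phys 0x45805 (huge @L1)  [2 reads]
#5 VA=0x382E008A2 (r,kernel):
  L0: frame=0x24 idx=14 entry=0x49007 [P=1 RW=1 US=1 PS=0]
  L1: frame=0x49 idx=23 entry=0x4C087 [P=1 RW=1 US=1 PS=1]
  ⇒ phys 0x4C8A2 (huge @L1)  [2 reads]

Access #5 PA: 0x4C8A2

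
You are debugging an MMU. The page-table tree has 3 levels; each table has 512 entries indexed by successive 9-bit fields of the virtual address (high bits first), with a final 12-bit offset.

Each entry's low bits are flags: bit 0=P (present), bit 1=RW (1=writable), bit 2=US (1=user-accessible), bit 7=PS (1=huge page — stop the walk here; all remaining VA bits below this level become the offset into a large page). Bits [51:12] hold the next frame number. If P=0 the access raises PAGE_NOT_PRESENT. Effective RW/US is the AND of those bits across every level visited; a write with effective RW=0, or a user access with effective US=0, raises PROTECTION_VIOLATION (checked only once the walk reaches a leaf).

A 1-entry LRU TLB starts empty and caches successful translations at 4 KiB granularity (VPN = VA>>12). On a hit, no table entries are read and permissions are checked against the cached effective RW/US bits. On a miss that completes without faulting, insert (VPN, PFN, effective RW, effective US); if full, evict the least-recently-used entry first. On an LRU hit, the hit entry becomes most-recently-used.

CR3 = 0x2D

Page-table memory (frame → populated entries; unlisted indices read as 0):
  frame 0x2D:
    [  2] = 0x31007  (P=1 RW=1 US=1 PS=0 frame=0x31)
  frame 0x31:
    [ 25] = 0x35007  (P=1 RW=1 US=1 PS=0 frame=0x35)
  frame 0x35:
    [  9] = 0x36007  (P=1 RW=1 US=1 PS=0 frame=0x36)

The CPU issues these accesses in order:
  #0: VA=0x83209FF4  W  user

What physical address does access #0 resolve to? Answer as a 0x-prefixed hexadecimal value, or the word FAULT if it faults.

Trace:
#0 VA=0x83209FF4 (w,user):
  L0: frame=0x2D idx=2 entry=0x31007 [P=1 RW=1 US=1 PS=0]
  L1: frame=0x31 idx=25 entry=0x35007 [P=1 RW=1 US=1 PS=0]
  L2: frame=0x35 idx=9 entry=0x36007 [P=1 RW=1 US=1 PS=0]
  ✓ 0x36FF4  — 3 lookups

Access #0 PA: 0x36FF4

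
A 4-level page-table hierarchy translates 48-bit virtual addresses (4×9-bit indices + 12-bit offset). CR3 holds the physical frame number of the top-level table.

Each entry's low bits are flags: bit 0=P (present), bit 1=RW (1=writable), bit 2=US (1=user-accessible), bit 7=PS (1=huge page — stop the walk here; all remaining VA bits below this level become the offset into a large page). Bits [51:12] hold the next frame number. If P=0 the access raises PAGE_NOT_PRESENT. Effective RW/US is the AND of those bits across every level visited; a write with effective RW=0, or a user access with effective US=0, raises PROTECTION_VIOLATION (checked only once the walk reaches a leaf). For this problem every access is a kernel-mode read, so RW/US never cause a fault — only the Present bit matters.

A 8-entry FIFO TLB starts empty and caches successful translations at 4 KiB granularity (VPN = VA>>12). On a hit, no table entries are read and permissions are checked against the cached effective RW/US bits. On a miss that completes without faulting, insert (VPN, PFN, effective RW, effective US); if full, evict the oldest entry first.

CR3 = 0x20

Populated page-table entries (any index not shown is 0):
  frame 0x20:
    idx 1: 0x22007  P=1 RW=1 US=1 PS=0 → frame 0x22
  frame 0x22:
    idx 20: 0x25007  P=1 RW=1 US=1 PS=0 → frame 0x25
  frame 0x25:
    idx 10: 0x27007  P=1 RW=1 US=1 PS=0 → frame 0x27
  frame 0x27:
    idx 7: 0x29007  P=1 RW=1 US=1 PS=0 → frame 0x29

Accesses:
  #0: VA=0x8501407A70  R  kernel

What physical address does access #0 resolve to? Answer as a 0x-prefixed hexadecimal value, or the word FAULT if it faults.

Per-access translation:
#0 VA=0x8501407A70 (r,kernel):
  L0: frame=0x20 idx=1 entry=0x22007 [P=1 RW=1 US=1 PS=0]
  L1: frame=0x22 idx=20 entry=0x25007 [P=1 RW=1 US=1 PS=0]
  L2: frame=0x25 idx=10 entry=0x27007 [P=1 RW=1 US=1 PS=0]
  L3: frame=0x27 idx=7 entry=0x29007 [P=1 RW=1 US=1 PS=0]
  → PA=0x29A70  (4 entries read)

Access #0 PA: 0x29A70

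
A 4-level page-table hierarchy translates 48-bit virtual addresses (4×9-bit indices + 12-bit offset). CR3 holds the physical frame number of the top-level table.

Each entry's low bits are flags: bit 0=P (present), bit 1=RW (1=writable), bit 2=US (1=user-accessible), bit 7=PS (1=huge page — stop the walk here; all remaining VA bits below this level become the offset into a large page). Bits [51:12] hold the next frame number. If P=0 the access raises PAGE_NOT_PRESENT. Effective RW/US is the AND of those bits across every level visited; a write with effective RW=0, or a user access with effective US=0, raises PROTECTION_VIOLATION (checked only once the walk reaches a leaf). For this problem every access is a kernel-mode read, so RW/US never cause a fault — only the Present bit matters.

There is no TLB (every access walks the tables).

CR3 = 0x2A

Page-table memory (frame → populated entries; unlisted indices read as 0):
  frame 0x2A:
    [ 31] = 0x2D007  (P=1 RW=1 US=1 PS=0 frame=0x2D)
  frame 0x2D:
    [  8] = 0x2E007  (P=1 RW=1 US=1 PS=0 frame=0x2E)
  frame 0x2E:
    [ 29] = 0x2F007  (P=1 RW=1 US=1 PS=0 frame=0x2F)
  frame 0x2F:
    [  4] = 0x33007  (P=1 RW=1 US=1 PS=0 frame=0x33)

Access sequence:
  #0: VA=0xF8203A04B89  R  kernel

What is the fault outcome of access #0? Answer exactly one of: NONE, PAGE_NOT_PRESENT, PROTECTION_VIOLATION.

Walk each access:
#0 VA=0xF8203A04B89 (r,kernel):
  L0 @0x2A[31] → 0x2D007  P=1,RW=1,US=1,PS=0
  L1 @0x2D[8] → 0x2E007  P=1,RW=1,US=1,PS=0
  L2 @0x2E[29] → 0x2F007  P=1,RW=1,US=1,PS=0
  L3 @0x2F[4] → 0x33007  P=1,RW=1,US=1,PS=0
  ✓ 0x33B89  — 4 lookups

Access #0 fault: NONE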